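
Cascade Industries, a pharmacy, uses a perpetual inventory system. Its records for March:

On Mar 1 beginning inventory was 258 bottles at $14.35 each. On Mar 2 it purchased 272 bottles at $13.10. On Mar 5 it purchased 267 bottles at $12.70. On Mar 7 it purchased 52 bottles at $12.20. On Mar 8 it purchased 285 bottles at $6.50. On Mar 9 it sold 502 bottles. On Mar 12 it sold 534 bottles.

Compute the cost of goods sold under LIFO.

Mar 9, 502 sold [LIFO — newest first]: 285 @ $6.50 + 52 @ $12.20 + 165 @ $12.70 = $4,582.40
Mar 12, 534 sold [LIFO — newest first]: 102 @ $12.70 + 272 @ $13.10 + 160 @ $14.35 = $7,154.60
Total COGS = $4,582.40 + $7,154.60 = $11,737.00
Ending inventory: 98 @ $14.35 = $1,406.30

COGS = $11,737.00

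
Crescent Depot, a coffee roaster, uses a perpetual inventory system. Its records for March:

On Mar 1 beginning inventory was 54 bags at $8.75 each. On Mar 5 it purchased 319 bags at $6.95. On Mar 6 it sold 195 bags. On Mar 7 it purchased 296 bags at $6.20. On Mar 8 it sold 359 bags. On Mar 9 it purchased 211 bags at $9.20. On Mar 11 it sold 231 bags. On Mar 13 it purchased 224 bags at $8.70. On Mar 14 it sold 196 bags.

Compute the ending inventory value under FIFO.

Ending inventory = $1,070.10

Mar 6, 195 sold [FIFO — oldest first]: 54 @ $8.75 + 141 @ $6.95 = $1,452.45
Mar 8, 359 sold [FIFO — oldest first]: 178 @ $6.95 + 181 @ $6.20 = $2,359.30
Mar 11, 231 sold [FIFO — oldest first]: 115 @ $6.20 + 116 @ $9.20 = $1,780.20
Mar 14, 196 sold [FIFO — oldest first]: 95 @ $9.20 + 101 @ $8.70 = $1,752.70
Total COGS = $1,452.45 + $2,359.30 + $1,780.20 + $1,752.70 = $7,344.65
Ending inventory: 123 @ $8.70 = $1,070.10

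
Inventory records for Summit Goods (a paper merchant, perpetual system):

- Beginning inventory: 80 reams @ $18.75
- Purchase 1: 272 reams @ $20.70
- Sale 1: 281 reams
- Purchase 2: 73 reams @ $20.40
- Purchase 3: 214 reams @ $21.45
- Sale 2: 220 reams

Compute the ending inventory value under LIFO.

Ending inventory = $2,698.05

Sale 1 (281) [LIFO — newest first]: 272 @ $20.70 + 9 @ $18.75 = $5,799.15
Sale 2 (220) [LIFO — newest first]: 214 @ $21.45 + 6 @ $20.40 = $4,712.70
Total COGS = $5,799.15 + $4,712.70 = $10,511.85
Ending inventory: 71 @ $18.75 + 67 @ $20.40 = $2,698.05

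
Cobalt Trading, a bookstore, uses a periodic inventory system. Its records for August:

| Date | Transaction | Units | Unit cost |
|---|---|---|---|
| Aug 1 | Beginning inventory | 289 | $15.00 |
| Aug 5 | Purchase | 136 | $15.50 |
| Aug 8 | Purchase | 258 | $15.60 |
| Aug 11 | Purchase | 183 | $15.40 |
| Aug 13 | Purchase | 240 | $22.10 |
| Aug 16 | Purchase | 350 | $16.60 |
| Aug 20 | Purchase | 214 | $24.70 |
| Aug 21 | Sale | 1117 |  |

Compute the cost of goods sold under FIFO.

Aug 21, 1117 sold [FIFO — oldest first]: 289 @ $15.00 + 136 @ $15.50 + 258 @ $15.60 + 183 @ $15.40 + 240 @ $22.10 + 11 @ $16.60 = $18,772.60
Ending inventory: 339 @ $16.60 + 214 @ $24.70 = $10,913.20
Check: goods available $29,685.80 = COGS $18,772.60 + ending $10,913.20

COGS = $18,772.60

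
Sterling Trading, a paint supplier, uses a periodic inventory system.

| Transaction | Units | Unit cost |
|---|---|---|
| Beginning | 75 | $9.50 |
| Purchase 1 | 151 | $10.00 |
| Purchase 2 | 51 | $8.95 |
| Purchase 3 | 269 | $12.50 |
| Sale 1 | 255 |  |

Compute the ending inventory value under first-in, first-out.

Ending inventory = $3,559.40

Sale 1 (255) [FIFO — oldest first]: 75 @ $9.50 + 151 @ $10.00 + 29 @ $8.95 = $2,482.05
Ending inventory: 22 @ $8.95 + 269 @ $12.50 = $3,559.40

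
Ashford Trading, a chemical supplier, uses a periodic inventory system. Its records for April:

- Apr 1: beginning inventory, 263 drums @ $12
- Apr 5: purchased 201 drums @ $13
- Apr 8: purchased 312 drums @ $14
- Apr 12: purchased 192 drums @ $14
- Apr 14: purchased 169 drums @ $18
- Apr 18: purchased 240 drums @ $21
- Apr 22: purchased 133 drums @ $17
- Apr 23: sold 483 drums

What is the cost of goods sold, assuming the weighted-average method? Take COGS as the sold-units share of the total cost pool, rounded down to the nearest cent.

COGS = $7,410.69

Apr 23, sell 483: 483/1510 × $23,168.00 → $7,410.69
Ending inventory (cost pool remaining) = $15,757.31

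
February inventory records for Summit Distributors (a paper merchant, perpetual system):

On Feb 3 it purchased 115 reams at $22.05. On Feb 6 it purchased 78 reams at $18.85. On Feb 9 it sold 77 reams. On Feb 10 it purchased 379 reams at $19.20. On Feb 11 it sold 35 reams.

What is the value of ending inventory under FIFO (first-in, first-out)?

Ending inventory = $8,813.25

Feb 9, 77 sold [FIFO — oldest first]: 77 @ $22.05 = $1,697.85
Feb 11, 35 sold [FIFO — oldest first]: 35 @ $22.05 = $771.75
Total COGS = $1,697.85 + $771.75 = $2,469.60
Ending inventory: 3 @ $22.05 + 78 @ $18.85 + 379 @ $19.20 = $8,813.25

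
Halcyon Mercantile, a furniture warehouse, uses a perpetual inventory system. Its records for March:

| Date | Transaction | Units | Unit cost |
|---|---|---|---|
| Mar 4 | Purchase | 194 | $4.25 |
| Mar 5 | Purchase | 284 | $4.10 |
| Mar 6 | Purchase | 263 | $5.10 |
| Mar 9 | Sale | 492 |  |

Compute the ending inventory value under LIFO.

Ending inventory = $1,050.00

Mar 9, 492 sold [LIFO — newest first]: 263 @ $5.10 + 229 @ $4.10 = $2,280.20
Ending inventory: 194 @ $4.25 + 55 @ $4.10 = $1,050.00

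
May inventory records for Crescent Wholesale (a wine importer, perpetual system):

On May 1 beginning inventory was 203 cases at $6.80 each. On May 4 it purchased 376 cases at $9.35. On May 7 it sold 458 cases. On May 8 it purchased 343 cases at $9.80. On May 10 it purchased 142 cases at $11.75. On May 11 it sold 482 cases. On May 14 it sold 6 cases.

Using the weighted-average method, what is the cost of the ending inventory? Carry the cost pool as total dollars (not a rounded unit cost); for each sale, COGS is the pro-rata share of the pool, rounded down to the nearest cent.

Ending inventory = $1,178.66

After May 1: 203 on hand, pool $1,380.40 (≈ $6.8000 each)
After May 4: 579 on hand, pool $4,896.00 (≈ $8.4560 each)
May 7, sell 458: 458/579 × $4,896.00 → $3,872.82
After May 8: 464 on hand, pool $4,384.58 (≈ $9.4495 each)
After May 10: 606 on hand, pool $6,053.08 (≈ $9.9886 each)
May 11, sell 482: 482/606 × $6,053.08 → $4,814.49
May 14, sell 6: 6/124 × $1,238.59 → $59.93
Total COGS = $3,872.82 + $4,814.49 + $59.93 = $8,747.24
Ending inventory (cost pool remaining) = $1,178.66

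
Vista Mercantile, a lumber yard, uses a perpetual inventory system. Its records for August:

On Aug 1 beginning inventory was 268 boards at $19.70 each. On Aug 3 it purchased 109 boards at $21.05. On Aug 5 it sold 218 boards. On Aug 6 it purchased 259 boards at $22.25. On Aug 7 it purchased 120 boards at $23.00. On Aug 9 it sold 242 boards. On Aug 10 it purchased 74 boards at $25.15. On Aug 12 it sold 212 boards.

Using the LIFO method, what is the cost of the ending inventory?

Ending inventory = $3,112.60

Aug 5, 218 sold [LIFO — newest first]: 109 @ $21.05 + 109 @ $19.70 = $4,441.75
Aug 9, 242 sold [LIFO — newest first]: 120 @ $23.00 + 122 @ $22.25 = $5,474.50
Aug 12, 212 sold [LIFO — newest first]: 74 @ $25.15 + 137 @ $22.25 + 1 @ $19.70 = $4,929.05
Total COGS = $4,441.75 + $5,474.50 + $4,929.05 = $14,845.30
Ending inventory: 158 @ $19.70 = $3,112.60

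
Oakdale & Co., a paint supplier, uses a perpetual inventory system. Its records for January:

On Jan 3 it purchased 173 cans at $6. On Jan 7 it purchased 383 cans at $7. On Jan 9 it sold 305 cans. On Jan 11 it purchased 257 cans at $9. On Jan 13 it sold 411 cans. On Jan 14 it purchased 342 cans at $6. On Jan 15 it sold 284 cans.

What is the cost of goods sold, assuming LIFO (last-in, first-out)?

COGS = $7,154

Jan 9, 305 sold [LIFO — newest first]: 305 @ $7 = $2,135
Jan 13, 411 sold [LIFO — newest first]: 257 @ $9 + 78 @ $7 + 76 @ $6 = $3,315
Jan 15, 284 sold [LIFO — newest first]: 284 @ $6 = $1,704
Total COGS = $2,135 + $3,315 + $1,704 = $7,154
Ending inventory: 97 @ $6 + 58 @ $6 = $930
Check: goods available $8,084 = COGS $7,154 + ending $930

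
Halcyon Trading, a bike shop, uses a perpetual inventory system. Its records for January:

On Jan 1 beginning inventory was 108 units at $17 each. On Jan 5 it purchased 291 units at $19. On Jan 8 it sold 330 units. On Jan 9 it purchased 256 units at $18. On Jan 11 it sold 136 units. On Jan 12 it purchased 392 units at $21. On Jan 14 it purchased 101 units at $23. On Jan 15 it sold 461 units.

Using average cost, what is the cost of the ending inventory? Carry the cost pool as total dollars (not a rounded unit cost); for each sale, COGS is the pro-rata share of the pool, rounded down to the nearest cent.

Ending inventory = $4,528.69

After Jan 1: 108 on hand, pool $1,836.00 (≈ $17.0000 each)
After Jan 5: 399 on hand, pool $7,365.00 (≈ $18.4586 each)
Jan 8, sell 330: 330/399 × $7,365.00 → $6,091.35
After Jan 9: 325 on hand, pool $5,881.65 (≈ $18.0974 each)
Jan 11, sell 136: 136/325 × $5,881.65 → $2,461.24
After Jan 12: 581 on hand, pool $11,652.41 (≈ $20.0558 each)
After Jan 14: 682 on hand, pool $13,975.41 (≈ $20.4918 each)
Jan 15, sell 461: 461/682 × $13,975.41 → $9,446.72
Total COGS = $6,091.35 + $2,461.24 + $9,446.72 = $17,999.31
Ending inventory (cost pool remaining) = $4,528.69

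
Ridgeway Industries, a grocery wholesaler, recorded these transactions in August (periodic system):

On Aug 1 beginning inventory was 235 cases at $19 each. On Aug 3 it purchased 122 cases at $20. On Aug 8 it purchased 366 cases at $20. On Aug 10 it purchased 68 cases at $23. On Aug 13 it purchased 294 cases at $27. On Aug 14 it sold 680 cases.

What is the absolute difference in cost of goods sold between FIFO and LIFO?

FIFO COGS: 235 @ $19 + 122 @ $20 + 323 @ $20 = $13,365
LIFO COGS: 294 @ $27 + 68 @ $23 + 318 @ $20 = $15,862
Difference = |$13,365 − $15,862| = $2,497

$2,497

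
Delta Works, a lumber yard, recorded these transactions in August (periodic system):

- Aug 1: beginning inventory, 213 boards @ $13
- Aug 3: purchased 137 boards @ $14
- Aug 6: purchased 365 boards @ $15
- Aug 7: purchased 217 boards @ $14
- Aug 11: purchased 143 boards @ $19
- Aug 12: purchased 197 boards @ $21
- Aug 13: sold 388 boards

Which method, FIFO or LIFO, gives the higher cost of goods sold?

FIFO COGS: 213 @ $13 + 137 @ $14 + 38 @ $15 = $5,257
LIFO COGS: 197 @ $21 + 143 @ $19 + 48 @ $14 = $7,526

LIFO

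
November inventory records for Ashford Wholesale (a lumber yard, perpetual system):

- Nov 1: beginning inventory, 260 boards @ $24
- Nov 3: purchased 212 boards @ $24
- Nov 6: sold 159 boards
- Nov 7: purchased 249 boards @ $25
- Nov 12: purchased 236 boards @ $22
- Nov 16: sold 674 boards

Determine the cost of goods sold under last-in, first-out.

Nov 6, 159 sold [LIFO — newest first]: 159 @ $24 = $3,816
Nov 16, 674 sold [LIFO — newest first]: 236 @ $22 + 249 @ $25 + 53 @ $24 + 136 @ $24 = $15,953
Total COGS = $3,816 + $15,953 = $19,769
Ending inventory: 124 @ $24 = $2,976

COGS = $19,769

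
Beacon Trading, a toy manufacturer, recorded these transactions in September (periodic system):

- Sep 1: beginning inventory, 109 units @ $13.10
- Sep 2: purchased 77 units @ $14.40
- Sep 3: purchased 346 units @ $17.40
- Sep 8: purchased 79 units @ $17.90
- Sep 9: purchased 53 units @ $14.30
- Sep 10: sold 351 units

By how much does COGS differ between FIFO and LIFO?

FIFO COGS: 109 @ $13.10 + 77 @ $14.40 + 165 @ $17.40 = $5,407.70
LIFO COGS: 53 @ $14.30 + 79 @ $17.90 + 219 @ $17.40 = $5,982.60
Difference = |$5,407.70 − $5,982.60| = $574.90

$574.90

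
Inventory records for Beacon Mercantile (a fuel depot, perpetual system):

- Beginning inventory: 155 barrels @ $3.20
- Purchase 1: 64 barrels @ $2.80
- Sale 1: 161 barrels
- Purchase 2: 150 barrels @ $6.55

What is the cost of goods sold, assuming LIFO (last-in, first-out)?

COGS = $489.60

Sale 1 (161) [LIFO — newest first]: 64 @ $2.80 + 97 @ $3.20 = $489.60
Ending inventory: 58 @ $3.20 + 150 @ $6.55 = $1,168.10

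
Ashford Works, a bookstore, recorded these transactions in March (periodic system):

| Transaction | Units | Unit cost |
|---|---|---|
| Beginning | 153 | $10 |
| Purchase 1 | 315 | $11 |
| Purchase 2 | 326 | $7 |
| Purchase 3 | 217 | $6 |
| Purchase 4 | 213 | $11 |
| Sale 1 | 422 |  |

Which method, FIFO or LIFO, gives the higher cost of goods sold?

FIFO COGS: 153 @ $10 + 269 @ $11 = $4,489
LIFO COGS: 213 @ $11 + 209 @ $6 = $3,597

FIFO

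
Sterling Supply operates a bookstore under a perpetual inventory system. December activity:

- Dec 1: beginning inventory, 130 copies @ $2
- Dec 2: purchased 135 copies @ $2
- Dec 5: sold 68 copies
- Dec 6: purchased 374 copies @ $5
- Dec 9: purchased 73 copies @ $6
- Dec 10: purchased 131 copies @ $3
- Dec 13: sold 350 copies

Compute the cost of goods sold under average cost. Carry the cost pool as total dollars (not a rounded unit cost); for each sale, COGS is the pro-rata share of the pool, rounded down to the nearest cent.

After Dec 1: 130 on hand, pool $260.00 (≈ $2.0000 each)
After Dec 2: 265 on hand, pool $530.00 (≈ $2.0000 each)
Dec 5, sell 68: 68/265 × $530.00 → $136.00
After Dec 6: 571 on hand, pool $2,264.00 (≈ $3.9650 each)
After Dec 9: 644 on hand, pool $2,702.00 (≈ $4.1957 each)
After Dec 10: 775 on hand, pool $3,095.00 (≈ $3.9935 each)
Dec 13, sell 350: 350/775 × $3,095.00 → $1,397.74
Total COGS = $136.00 + $1,397.74 = $1,533.74
Ending inventory (cost pool remaining) = $1,697.26
Check: goods available $3,231.00 = COGS $1,533.74 + ending $1,697.26

COGS = $1,533.74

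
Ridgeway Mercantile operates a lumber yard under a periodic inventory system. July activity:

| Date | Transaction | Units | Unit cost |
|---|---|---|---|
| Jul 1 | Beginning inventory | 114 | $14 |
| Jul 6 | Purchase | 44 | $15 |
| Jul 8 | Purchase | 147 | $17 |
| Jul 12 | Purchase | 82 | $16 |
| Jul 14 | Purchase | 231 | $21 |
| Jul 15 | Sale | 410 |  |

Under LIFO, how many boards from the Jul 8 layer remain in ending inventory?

Jul 15, 410 sold [LIFO — newest first]: 231 @ $21 + 82 @ $16 + 97 @ $17 = $7,812
Ending inventory: 114 @ $14 + 44 @ $15 + 50 @ $17 = $3,106

50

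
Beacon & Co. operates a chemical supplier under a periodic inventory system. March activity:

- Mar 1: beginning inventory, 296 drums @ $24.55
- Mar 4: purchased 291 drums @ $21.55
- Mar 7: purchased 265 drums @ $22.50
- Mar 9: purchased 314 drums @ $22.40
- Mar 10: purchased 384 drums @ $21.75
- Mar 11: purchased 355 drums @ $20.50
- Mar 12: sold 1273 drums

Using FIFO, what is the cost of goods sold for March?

Mar 12, 1273 sold [FIFO — oldest first]: 296 @ $24.55 + 291 @ $21.55 + 265 @ $22.50 + 314 @ $22.40 + 107 @ $21.75 = $28,861.20
Ending inventory: 277 @ $21.75 + 355 @ $20.50 = $13,302.25
Check: goods available $42,163.45 = COGS $28,861.20 + ending $13,302.25

COGS = $28,861.20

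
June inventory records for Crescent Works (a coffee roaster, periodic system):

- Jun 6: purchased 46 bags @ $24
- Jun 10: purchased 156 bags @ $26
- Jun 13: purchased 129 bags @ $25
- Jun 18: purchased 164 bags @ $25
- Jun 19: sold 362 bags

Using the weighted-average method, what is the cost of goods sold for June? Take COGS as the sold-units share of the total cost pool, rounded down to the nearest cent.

Jun 19, sell 362: 362/495 × $12,485.00 → $9,130.44
Ending inventory (cost pool remaining) = $3,354.56
Check: goods available $12,485.00 = COGS $9,130.44 + ending $3,354.56

COGS = $9,130.44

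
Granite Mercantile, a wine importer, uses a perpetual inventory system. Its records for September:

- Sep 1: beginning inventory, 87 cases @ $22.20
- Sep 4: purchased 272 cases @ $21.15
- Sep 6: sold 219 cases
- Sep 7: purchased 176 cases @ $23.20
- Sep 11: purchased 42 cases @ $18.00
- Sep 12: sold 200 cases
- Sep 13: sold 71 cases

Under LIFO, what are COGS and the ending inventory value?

COGS = $10,592.00; ending inventory = $1,931.40

Sep 6, 219 sold [LIFO — newest first]: 219 @ $21.15 = $4,631.85
Sep 12, 200 sold [LIFO — newest first]: 42 @ $18.00 + 158 @ $23.20 = $4,421.60
Sep 13, 71 sold [LIFO — newest first]: 18 @ $23.20 + 53 @ $21.15 = $1,538.55
Total COGS = $4,631.85 + $4,421.60 + $1,538.55 = $10,592.00
Ending inventory: 87 @ $22.20 = $1,931.40
Check: goods available $12,523.40 = COGS $10,592.00 + ending $1,931.40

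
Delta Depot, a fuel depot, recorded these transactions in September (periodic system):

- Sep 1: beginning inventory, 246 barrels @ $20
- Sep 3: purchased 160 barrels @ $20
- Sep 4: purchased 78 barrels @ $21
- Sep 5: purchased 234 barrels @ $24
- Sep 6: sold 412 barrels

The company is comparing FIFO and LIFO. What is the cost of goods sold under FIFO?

FIFO COGS: 246 @ $20 + 160 @ $20 + 6 @ $21 = $8,246
LIFO COGS: 234 @ $24 + 78 @ $21 + 100 @ $20 = $9,254

COGS = $8,246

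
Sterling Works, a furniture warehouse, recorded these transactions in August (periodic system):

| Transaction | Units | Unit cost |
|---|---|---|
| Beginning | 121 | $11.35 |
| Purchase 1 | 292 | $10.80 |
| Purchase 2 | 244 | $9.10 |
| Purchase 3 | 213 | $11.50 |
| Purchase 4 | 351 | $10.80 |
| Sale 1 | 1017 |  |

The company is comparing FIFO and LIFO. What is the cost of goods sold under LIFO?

FIFO COGS: 121 @ $11.35 + 292 @ $10.80 + 244 @ $9.10 + 213 @ $11.50 + 147 @ $10.80 = $10,784.45
LIFO COGS: 351 @ $10.80 + 213 @ $11.50 + 244 @ $9.10 + 209 @ $10.80 = $10,717.90

COGS = $10,717.90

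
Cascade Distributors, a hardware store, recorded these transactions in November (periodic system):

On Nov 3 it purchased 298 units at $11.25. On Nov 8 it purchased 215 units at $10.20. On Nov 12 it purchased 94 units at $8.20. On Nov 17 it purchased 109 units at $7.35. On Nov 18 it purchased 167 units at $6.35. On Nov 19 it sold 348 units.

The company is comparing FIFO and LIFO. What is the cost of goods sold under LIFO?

COGS = $2,452.00

FIFO COGS: 298 @ $11.25 + 50 @ $10.20 = $3,862.50
LIFO COGS: 167 @ $6.35 + 109 @ $7.35 + 72 @ $8.20 = $2,452.00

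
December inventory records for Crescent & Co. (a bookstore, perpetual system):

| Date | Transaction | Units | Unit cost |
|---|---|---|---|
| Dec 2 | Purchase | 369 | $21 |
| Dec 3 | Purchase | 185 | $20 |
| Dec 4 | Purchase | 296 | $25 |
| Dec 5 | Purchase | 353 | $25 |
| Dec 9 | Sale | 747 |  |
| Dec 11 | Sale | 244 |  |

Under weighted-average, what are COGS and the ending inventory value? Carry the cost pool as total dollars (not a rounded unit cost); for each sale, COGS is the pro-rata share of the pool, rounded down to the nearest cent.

After Dec 2: 369 on hand, pool $7,749.00 (≈ $21.0000 each)
After Dec 3: 554 on hand, pool $11,449.00 (≈ $20.6661 each)
After Dec 4: 850 on hand, pool $18,849.00 (≈ $22.1753 each)
After Dec 5: 1203 on hand, pool $27,674.00 (≈ $23.0042 each)
Dec 9, sell 747: 747/1203 × $27,674.00 → $17,184.10
Dec 11, sell 244: 244/456 × $10,489.90 → $5,613.01
Total COGS = $17,184.10 + $5,613.01 = $22,797.11
Ending inventory (cost pool remaining) = $4,876.89
Check: goods available $27,674.00 = COGS $22,797.11 + ending $4,876.89

COGS = $22,797.11; ending inventory = $4,876.89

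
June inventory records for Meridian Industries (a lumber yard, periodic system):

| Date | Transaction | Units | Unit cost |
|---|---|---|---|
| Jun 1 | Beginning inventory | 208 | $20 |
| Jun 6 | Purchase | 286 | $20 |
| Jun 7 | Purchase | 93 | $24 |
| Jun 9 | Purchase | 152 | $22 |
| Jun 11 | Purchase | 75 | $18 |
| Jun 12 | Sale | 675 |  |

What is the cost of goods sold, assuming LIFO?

Jun 12, 675 sold [LIFO — newest first]: 75 @ $18 + 152 @ $22 + 93 @ $24 + 286 @ $20 + 69 @ $20 = $14,026
Ending inventory: 139 @ $20 = $2,780

COGS = $14,026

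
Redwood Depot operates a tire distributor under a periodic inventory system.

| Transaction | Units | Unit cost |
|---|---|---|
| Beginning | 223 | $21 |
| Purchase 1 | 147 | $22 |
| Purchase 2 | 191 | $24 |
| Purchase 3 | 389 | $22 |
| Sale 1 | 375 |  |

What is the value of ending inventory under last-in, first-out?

Ending inventory = $12,809

Sale 1 (375) [LIFO — newest first]: 375 @ $22 = $8,250
Ending inventory: 223 @ $21 + 147 @ $22 + 191 @ $24 + 14 @ $22 = $12,809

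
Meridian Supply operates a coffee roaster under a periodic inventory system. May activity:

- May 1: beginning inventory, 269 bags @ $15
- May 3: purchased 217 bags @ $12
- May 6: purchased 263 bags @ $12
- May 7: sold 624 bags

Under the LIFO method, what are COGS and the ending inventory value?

COGS = $7,920; ending inventory = $1,875

May 7, 624 sold [LIFO — newest first]: 263 @ $12 + 217 @ $12 + 144 @ $15 = $7,920
Ending inventory: 125 @ $15 = $1,875
Check: goods available $9,795 = COGS $7,920 + ending $1,875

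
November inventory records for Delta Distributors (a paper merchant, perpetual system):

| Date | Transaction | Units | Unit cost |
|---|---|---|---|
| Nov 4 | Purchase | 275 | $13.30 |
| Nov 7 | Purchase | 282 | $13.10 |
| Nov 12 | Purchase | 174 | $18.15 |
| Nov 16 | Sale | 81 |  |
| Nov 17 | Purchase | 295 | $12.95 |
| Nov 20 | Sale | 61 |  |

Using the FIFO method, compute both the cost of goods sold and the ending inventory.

COGS = $1,888.60; ending inventory = $12,441.45

Nov 16, 81 sold [FIFO — oldest first]: 81 @ $13.30 = $1,077.30
Nov 20, 61 sold [FIFO — oldest first]: 61 @ $13.30 = $811.30
Total COGS = $1,077.30 + $811.30 = $1,888.60
Ending inventory: 133 @ $13.30 + 282 @ $13.10 + 174 @ $18.15 + 295 @ $12.95 = $12,441.45
Check: goods available $14,330.05 = COGS $1,888.60 + ending $12,441.45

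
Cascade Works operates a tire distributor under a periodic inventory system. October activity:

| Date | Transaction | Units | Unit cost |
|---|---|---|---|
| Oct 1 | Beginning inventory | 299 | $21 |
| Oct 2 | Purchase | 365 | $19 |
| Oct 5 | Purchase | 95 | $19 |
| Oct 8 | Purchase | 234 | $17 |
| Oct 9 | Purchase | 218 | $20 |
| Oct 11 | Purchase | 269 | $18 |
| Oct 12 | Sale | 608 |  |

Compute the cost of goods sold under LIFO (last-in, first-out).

COGS = $11,259

Oct 12, 608 sold [LIFO — newest first]: 269 @ $18 + 218 @ $20 + 121 @ $17 = $11,259
Ending inventory: 299 @ $21 + 365 @ $19 + 95 @ $19 + 113 @ $17 = $16,940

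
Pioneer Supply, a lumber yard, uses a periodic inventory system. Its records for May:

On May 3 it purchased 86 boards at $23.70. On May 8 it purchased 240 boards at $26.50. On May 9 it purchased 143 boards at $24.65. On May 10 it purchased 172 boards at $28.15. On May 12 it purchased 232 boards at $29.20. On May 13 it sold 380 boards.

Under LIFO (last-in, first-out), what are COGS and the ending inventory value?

COGS = $10,940.60; ending inventory = $12,598.75

May 13, 380 sold [LIFO — newest first]: 232 @ $29.20 + 148 @ $28.15 = $10,940.60
Ending inventory: 86 @ $23.70 + 240 @ $26.50 + 143 @ $24.65 + 24 @ $28.15 = $12,598.75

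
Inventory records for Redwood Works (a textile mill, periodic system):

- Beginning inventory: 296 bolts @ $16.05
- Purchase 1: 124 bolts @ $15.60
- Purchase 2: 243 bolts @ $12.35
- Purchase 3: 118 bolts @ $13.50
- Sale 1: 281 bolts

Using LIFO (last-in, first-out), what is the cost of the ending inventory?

Ending inventory = $7,673.20

Sale 1 (281) [LIFO — newest first]: 118 @ $13.50 + 163 @ $12.35 = $3,606.05
Ending inventory: 296 @ $16.05 + 124 @ $15.60 + 80 @ $12.35 = $7,673.20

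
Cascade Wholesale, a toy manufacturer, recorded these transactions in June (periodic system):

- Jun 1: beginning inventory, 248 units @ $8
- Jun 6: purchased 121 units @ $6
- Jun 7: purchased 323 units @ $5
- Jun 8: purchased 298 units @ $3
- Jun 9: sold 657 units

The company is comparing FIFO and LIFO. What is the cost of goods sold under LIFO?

FIFO COGS: 248 @ $8 + 121 @ $6 + 288 @ $5 = $4,150
LIFO COGS: 298 @ $3 + 323 @ $5 + 36 @ $6 = $2,725

COGS = $2,725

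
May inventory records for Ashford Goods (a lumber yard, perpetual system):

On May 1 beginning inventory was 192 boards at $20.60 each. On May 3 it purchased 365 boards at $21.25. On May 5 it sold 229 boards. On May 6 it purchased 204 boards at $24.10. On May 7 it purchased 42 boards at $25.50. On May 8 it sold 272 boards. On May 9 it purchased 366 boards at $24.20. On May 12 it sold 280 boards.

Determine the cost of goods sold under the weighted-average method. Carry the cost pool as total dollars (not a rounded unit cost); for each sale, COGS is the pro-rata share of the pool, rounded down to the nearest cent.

COGS = $17,474.14

After May 1: 192 on hand, pool $3,955.20 (≈ $20.6000 each)
After May 3: 557 on hand, pool $11,711.45 (≈ $21.0259 each)
May 5, sell 229: 229/557 × $11,711.45 → $4,814.94
After May 6: 532 on hand, pool $11,812.91 (≈ $22.2047 each)
After May 7: 574 on hand, pool $12,883.91 (≈ $22.4458 each)
May 8, sell 272: 272/574 × $12,883.91 → $6,105.26
After May 9: 668 on hand, pool $15,635.85 (≈ $23.4070 each)
May 12, sell 280: 280/668 × $15,635.85 → $6,553.94
Total COGS = $4,814.94 + $6,105.26 + $6,553.94 = $17,474.14
Ending inventory (cost pool remaining) = $9,081.91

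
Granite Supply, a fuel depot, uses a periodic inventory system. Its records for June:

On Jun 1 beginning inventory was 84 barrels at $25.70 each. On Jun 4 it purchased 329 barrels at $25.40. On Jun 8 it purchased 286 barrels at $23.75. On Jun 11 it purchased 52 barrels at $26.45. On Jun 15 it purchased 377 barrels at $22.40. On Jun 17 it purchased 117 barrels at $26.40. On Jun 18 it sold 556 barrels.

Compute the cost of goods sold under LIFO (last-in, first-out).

Jun 18, 556 sold [LIFO — newest first]: 117 @ $26.40 + 377 @ $22.40 + 52 @ $26.45 + 10 @ $23.75 = $13,146.50
Ending inventory: 84 @ $25.70 + 329 @ $25.40 + 276 @ $23.75 = $17,070.40

COGS = $13,146.50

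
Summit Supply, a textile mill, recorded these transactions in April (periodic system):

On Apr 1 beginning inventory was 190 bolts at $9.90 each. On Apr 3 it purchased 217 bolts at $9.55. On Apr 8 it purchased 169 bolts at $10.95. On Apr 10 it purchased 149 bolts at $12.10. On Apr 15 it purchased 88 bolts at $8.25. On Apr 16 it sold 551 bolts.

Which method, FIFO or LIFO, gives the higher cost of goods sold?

FIFO COGS: 190 @ $9.90 + 217 @ $9.55 + 144 @ $10.95 = $5,530.15
LIFO COGS: 88 @ $8.25 + 149 @ $12.10 + 169 @ $10.95 + 145 @ $9.55 = $5,764.20

LIFO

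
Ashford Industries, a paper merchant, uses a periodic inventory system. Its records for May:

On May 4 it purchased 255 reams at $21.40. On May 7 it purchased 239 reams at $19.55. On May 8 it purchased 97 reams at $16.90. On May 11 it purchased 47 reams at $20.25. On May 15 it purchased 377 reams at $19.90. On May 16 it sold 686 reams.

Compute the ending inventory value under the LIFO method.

May 16, 686 sold [LIFO — newest first]: 377 @ $19.90 + 47 @ $20.25 + 97 @ $16.90 + 165 @ $19.55 = $13,319.10
Ending inventory: 255 @ $21.40 + 74 @ $19.55 = $6,903.70

Ending inventory = $6,903.70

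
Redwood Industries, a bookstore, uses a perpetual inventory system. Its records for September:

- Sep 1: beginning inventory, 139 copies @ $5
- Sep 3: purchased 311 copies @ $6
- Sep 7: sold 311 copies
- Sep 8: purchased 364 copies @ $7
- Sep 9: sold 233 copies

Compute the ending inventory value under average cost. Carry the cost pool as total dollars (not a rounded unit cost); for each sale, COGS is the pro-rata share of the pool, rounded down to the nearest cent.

Ending inventory = $1,792.35

After Sep 1: 139 on hand, pool $695.00 (≈ $5.0000 each)
After Sep 3: 450 on hand, pool $2,561.00 (≈ $5.6911 each)
Sep 7, sell 311: 311/450 × $2,561.00 → $1,769.93
After Sep 8: 503 on hand, pool $3,339.07 (≈ $6.6383 each)
Sep 9, sell 233: 233/503 × $3,339.07 → $1,546.72
Total COGS = $1,769.93 + $1,546.72 = $3,316.65
Ending inventory (cost pool remaining) = $1,792.35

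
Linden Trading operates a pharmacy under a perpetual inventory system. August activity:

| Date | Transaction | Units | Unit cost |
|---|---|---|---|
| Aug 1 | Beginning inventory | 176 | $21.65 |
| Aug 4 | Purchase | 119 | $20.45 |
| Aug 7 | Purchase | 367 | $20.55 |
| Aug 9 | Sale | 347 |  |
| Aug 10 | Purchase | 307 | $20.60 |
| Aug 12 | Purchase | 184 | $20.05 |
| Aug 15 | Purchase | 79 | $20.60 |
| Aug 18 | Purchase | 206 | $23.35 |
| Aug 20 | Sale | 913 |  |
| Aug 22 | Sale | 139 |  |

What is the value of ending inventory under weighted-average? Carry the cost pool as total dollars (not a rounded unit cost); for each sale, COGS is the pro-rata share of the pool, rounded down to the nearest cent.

After Aug 1: 176 on hand, pool $3,810.40 (≈ $21.6500 each)
After Aug 4: 295 on hand, pool $6,243.95 (≈ $21.1659 each)
After Aug 7: 662 on hand, pool $13,785.80 (≈ $20.8245 each)
Aug 9, sell 347: 347/662 × $13,785.80 → $7,226.09
After Aug 10: 622 on hand, pool $12,883.91 (≈ $20.7137 each)
After Aug 12: 806 on hand, pool $16,573.11 (≈ $20.5622 each)
After Aug 15: 885 on hand, pool $18,200.51 (≈ $20.5655 each)
After Aug 18: 1091 on hand, pool $23,010.61 (≈ $21.0913 each)
Aug 20, sell 913: 913/1091 × $23,010.61 → $19,256.35
Aug 22, sell 139: 139/178 × $3,754.26 → $2,931.69
Total COGS = $7,226.09 + $19,256.35 + $2,931.69 = $29,414.13
Ending inventory (cost pool remaining) = $822.57
Check: goods available $30,236.70 = COGS $29,414.13 + ending $822.57

Ending inventory = $822.57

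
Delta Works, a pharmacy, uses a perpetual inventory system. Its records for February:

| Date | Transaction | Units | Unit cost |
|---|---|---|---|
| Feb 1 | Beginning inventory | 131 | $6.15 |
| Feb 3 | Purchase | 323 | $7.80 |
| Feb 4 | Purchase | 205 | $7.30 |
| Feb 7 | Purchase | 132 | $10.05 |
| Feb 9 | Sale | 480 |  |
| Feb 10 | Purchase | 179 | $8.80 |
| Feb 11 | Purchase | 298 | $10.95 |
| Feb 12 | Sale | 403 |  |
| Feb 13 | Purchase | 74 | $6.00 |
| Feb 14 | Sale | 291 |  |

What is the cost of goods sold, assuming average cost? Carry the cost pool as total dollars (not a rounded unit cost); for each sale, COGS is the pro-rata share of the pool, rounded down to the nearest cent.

After Feb 1: 131 on hand, pool $805.65 (≈ $6.1500 each)
After Feb 3: 454 on hand, pool $3,325.05 (≈ $7.3239 each)
After Feb 4: 659 on hand, pool $4,821.55 (≈ $7.3165 each)
After Feb 7: 791 on hand, pool $6,148.15 (≈ $7.7726 each)
Feb 9, sell 480: 480/791 × $6,148.15 → $3,730.86
After Feb 10: 490 on hand, pool $3,992.49 (≈ $8.1479 each)
After Feb 11: 788 on hand, pool $7,255.59 (≈ $9.2076 each)
Feb 12, sell 403: 403/788 × $7,255.59 → $3,710.66
After Feb 13: 459 on hand, pool $3,988.93 (≈ $8.6905 each)
Feb 14, sell 291: 291/459 × $3,988.93 → $2,528.92
Total COGS = $3,730.86 + $3,710.66 + $2,528.92 = $9,970.44
Ending inventory (cost pool remaining) = $1,460.01

COGS = $9,970.44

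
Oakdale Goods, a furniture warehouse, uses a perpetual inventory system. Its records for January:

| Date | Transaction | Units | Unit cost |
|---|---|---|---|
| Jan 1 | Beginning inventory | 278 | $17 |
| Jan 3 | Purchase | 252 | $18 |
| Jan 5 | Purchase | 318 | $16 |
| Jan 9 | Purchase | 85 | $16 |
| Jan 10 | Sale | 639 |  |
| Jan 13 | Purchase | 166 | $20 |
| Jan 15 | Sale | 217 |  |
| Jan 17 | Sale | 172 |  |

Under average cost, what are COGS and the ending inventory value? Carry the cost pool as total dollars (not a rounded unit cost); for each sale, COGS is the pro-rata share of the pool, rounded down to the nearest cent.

COGS = $17,753.47; ending inventory = $1,276.53

After Jan 1: 278 on hand, pool $4,726.00 (≈ $17.0000 each)
After Jan 3: 530 on hand, pool $9,262.00 (≈ $17.4755 each)
After Jan 5: 848 on hand, pool $14,350.00 (≈ $16.9222 each)
After Jan 9: 933 on hand, pool $15,710.00 (≈ $16.8382 each)
Jan 10, sell 639: 639/933 × $15,710.00 → $10,759.58
After Jan 13: 460 on hand, pool $8,270.42 (≈ $17.9792 each)
Jan 15, sell 217: 217/460 × $8,270.42 → $3,901.48
Jan 17, sell 172: 172/243 × $4,368.94 → $3,092.41
Total COGS = $10,759.58 + $3,901.48 + $3,092.41 = $17,753.47
Ending inventory (cost pool remaining) = $1,276.53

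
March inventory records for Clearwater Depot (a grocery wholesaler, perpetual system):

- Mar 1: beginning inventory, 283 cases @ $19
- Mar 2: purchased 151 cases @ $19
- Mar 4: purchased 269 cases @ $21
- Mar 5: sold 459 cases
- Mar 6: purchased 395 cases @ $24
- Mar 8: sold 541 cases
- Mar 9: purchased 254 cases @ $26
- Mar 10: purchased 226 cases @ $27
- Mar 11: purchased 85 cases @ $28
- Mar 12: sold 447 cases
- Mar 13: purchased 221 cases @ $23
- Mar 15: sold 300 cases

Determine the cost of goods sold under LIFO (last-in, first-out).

COGS = $40,668

Mar 5, 459 sold [LIFO — newest first]: 269 @ $21 + 151 @ $19 + 39 @ $19 = $9,259
Mar 8, 541 sold [LIFO — newest first]: 395 @ $24 + 146 @ $19 = $12,254
Mar 12, 447 sold [LIFO — newest first]: 85 @ $28 + 226 @ $27 + 136 @ $26 = $12,018
Mar 15, 300 sold [LIFO — newest first]: 221 @ $23 + 79 @ $26 = $7,137
Total COGS = $9,259 + $12,254 + $12,018 + $7,137 = $40,668
Ending inventory: 98 @ $19 + 39 @ $26 = $2,876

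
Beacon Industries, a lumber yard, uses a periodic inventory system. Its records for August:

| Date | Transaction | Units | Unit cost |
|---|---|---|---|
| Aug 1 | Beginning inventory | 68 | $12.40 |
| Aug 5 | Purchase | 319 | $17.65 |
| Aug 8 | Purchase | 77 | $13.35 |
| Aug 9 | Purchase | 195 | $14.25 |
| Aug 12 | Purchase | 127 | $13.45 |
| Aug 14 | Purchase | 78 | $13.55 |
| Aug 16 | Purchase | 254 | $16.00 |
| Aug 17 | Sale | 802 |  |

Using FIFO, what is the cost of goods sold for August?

COGS = $12,205.20

Aug 17, 802 sold [FIFO — oldest first]: 68 @ $12.40 + 319 @ $17.65 + 77 @ $13.35 + 195 @ $14.25 + 127 @ $13.45 + 16 @ $13.55 = $12,205.20
Ending inventory: 62 @ $13.55 + 254 @ $16.00 = $4,904.10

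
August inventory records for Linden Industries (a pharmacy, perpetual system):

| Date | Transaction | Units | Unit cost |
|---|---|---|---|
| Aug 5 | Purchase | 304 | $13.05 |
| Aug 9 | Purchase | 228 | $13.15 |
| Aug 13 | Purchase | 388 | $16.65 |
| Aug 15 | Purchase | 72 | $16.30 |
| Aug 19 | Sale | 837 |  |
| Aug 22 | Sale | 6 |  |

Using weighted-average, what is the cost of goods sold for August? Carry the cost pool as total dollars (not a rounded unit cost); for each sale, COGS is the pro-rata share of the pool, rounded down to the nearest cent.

COGS = $12,406.37

After Aug 5: 304 on hand, pool $3,967.20 (≈ $13.0500 each)
After Aug 9: 532 on hand, pool $6,965.40 (≈ $13.0929 each)
After Aug 13: 920 on hand, pool $13,425.60 (≈ $14.5930 each)
After Aug 15: 992 on hand, pool $14,599.20 (≈ $14.7169 each)
Aug 19, sell 837: 837/992 × $14,599.20 → $12,318.07
Aug 22, sell 6: 6/155 × $2,281.13 → $88.30
Total COGS = $12,318.07 + $88.30 = $12,406.37
Ending inventory (cost pool remaining) = $2,192.83
Check: goods available $14,599.20 = COGS $12,406.37 + ending $2,192.83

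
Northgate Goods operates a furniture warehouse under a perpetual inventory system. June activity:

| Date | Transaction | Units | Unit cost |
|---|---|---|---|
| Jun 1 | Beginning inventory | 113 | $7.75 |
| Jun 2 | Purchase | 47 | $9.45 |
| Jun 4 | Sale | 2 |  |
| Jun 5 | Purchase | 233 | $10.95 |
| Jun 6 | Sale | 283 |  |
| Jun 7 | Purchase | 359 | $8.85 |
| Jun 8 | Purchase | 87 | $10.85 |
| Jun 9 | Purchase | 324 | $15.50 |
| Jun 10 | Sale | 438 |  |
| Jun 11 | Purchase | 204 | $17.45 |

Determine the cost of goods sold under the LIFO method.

Jun 4, 2 sold [LIFO — newest first]: 2 @ $9.45 = $18.90
Jun 6, 283 sold [LIFO — newest first]: 233 @ $10.95 + 45 @ $9.45 + 5 @ $7.75 = $3,015.35
Jun 10, 438 sold [LIFO — newest first]: 324 @ $15.50 + 87 @ $10.85 + 27 @ $8.85 = $6,204.90
Total COGS = $18.90 + $3,015.35 + $6,204.90 = $9,239.15
Ending inventory: 108 @ $7.75 + 332 @ $8.85 + 204 @ $17.45 = $7,335.00

COGS = $9,239.15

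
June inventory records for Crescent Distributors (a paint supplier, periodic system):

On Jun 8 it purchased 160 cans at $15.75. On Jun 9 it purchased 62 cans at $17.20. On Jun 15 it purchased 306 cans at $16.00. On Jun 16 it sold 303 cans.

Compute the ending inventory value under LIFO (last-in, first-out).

Jun 16, 303 sold [LIFO — newest first]: 303 @ $16.00 = $4,848.00
Ending inventory: 160 @ $15.75 + 62 @ $17.20 + 3 @ $16.00 = $3,634.40
Check: goods available $8,482.40 = COGS $4,848.00 + ending $3,634.40

Ending inventory = $3,634.40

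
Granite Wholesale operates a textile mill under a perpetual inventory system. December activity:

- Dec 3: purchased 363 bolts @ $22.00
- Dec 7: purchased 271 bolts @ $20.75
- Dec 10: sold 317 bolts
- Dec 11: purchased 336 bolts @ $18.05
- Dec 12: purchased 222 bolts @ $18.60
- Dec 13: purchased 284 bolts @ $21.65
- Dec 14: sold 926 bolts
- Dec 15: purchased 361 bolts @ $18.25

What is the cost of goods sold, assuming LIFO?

COGS = $24,825.85

Dec 10, 317 sold [LIFO — newest first]: 271 @ $20.75 + 46 @ $22.00 = $6,635.25
Dec 14, 926 sold [LIFO — newest first]: 284 @ $21.65 + 222 @ $18.60 + 336 @ $18.05 + 84 @ $22.00 = $18,190.60
Total COGS = $6,635.25 + $18,190.60 = $24,825.85
Ending inventory: 233 @ $22.00 + 361 @ $18.25 = $11,714.25
Check: goods available $36,540.10 = COGS $24,825.85 + ending $11,714.25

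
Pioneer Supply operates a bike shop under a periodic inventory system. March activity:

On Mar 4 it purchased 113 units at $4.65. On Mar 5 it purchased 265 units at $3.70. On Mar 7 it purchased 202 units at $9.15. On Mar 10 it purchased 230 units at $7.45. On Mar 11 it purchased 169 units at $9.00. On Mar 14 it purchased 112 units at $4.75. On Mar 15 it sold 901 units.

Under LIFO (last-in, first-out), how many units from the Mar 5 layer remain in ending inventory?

77

Mar 15, 901 sold [LIFO — newest first]: 112 @ $4.75 + 169 @ $9.00 + 230 @ $7.45 + 202 @ $9.15 + 188 @ $3.70 = $6,310.40
Ending inventory: 113 @ $4.65 + 77 @ $3.70 = $810.35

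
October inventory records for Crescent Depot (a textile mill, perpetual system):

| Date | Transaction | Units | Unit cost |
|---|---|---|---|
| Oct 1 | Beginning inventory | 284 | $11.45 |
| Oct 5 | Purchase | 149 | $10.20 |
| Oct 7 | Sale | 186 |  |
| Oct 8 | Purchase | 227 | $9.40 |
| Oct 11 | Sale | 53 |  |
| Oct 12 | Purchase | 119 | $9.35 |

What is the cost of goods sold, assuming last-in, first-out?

COGS = $2,441.65

Oct 7, 186 sold [LIFO — newest first]: 149 @ $10.20 + 37 @ $11.45 = $1,943.45
Oct 11, 53 sold [LIFO — newest first]: 53 @ $9.40 = $498.20
Total COGS = $1,943.45 + $498.20 = $2,441.65
Ending inventory: 247 @ $11.45 + 174 @ $9.40 + 119 @ $9.35 = $5,576.40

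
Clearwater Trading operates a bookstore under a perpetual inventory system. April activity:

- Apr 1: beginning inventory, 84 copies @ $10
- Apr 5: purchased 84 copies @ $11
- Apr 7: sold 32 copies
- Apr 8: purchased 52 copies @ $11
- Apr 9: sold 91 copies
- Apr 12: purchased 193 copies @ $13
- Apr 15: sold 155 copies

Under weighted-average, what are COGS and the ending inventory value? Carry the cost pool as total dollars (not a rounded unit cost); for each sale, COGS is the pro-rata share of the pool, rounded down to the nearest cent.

After Apr 1: 84 on hand, pool $840.00 (≈ $10.0000 each)
After Apr 5: 168 on hand, pool $1,764.00 (≈ $10.5000 each)
Apr 7, sell 32: 32/168 × $1,764.00 → $336.00
After Apr 8: 188 on hand, pool $2,000.00 (≈ $10.6383 each)
Apr 9, sell 91: 91/188 × $2,000.00 → $968.08
After Apr 12: 290 on hand, pool $3,540.92 (≈ $12.2101 each)
Apr 15, sell 155: 155/290 × $3,540.92 → $1,892.56
Total COGS = $336.00 + $968.08 + $1,892.56 = $3,196.64
Ending inventory (cost pool remaining) = $1,648.36

COGS = $3,196.64; ending inventory = $1,648.36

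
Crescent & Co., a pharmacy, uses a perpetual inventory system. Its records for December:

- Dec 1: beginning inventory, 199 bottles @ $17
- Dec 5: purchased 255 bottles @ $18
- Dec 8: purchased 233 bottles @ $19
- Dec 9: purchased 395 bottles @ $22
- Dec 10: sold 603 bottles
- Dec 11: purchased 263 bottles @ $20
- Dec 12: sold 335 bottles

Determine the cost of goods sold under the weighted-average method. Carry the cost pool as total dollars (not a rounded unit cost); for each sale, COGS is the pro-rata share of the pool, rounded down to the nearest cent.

After Dec 1: 199 on hand, pool $3,383.00 (≈ $17.0000 each)
After Dec 5: 454 on hand, pool $7,973.00 (≈ $17.5617 each)
After Dec 8: 687 on hand, pool $12,400.00 (≈ $18.0495 each)
After Dec 9: 1082 on hand, pool $21,090.00 (≈ $19.4917 each)
Dec 10, sell 603: 603/1082 × $21,090.00 → $11,753.48
After Dec 11: 742 on hand, pool $14,596.52 (≈ $19.6719 each)
Dec 12, sell 335: 335/742 × $14,596.52 → $6,590.07
Total COGS = $11,753.48 + $6,590.07 = $18,343.55
Ending inventory (cost pool remaining) = $8,006.45

COGS = $18,343.55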